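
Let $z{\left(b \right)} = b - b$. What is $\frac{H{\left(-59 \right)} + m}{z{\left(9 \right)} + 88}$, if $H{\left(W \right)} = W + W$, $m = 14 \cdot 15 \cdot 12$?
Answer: $\frac{1201}{44} \approx 27.295$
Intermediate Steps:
$m = 2520$ ($m = 210 \cdot 12 = 2520$)
$z{\left(b \right)} = 0$
$H{\left(W \right)} = 2 W$
$\frac{H{\left(-59 \right)} + m}{z{\left(9 \right)} + 88} = \frac{2 \left(-59\right) + 2520}{0 + 88} = \frac{-118 + 2520}{88} = 2402 \cdot \frac{1}{88} = \frac{1201}{44}$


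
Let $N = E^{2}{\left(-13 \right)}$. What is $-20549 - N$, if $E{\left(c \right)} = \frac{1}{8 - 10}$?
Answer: $- \frac{82197}{4} \approx -20549.0$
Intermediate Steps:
$E{\left(c \right)} = - \frac{1}{2}$ ($E{\left(c \right)} = \frac{1}{-2} = - \frac{1}{2}$)
$N = \frac{1}{4}$ ($N = \left(- \frac{1}{2}\right)^{2} = \frac{1}{4} \approx 0.25$)
$-20549 - N = -20549 - \frac{1}{4} = - \frac{82197}{4}$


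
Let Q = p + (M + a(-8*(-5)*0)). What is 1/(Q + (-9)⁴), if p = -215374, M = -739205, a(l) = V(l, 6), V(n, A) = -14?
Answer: -1/948032 ≈ -1.0548e-6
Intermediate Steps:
a(l) = -14
Q = -954593 (Q = -215374 + (-739205 - 14) = -215374 - 739219 = -954593)
1/(Q + (-9)⁴) = 1/(-954593 + (-9)⁴) = 1/(-954593 + 6561) = 1/(-948032) = -1/948032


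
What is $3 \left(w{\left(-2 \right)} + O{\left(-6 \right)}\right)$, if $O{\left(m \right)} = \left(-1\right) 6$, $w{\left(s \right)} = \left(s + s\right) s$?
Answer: $6$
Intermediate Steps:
$w{\left(s \right)} = 2 s^{2}$ ($w{\left(s \right)} = 2 s s = 2 s^{2}$)
$O{\left(m \right)} = -6$
$3 \left(w{\left(-2 \right)} + O{\left(-6 \right)}\right) = 3 \left(2 \left(-2\right)^{2} - 6\right) = 3 \left(2 \cdot 4 - 6\right) = 3 \left(8 - 6\right) = 3 \cdot 2 = 6$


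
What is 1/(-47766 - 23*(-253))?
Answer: -1/41947 ≈ -2.3840e-5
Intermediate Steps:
1/(-47766 - 23*(-253)) = 1/(-47766 + 5819) = 1/(-41947) = -1/41947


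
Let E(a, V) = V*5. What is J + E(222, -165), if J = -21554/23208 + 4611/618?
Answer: -978242257/1195212 ≈ -818.47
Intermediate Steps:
E(a, V) = 5*V
J = 7807643/1195212 (J = -21554*1/23208 + 4611*(1/618) = -10777/11604 + 1537/206 = 7807643/1195212 ≈ 6.5324)
J + E(222, -165) = 7807643/1195212 + 5*(-165) = 7807643/1195212 - 825 = -978242257/1195212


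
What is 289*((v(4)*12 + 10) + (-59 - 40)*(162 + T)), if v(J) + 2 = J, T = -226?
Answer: 1840930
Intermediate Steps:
v(J) = -2 + J
289*((v(4)*12 + 10) + (-59 - 40)*(162 + T)) = 289*(((-2 + 4)*12 + 10) + (-59 - 40)*(162 - 226)) = 289*((2*12 + 10) - 99*(-64)) = 289*((24 + 10) + 6336) = 289*(34 + 6336) = 289*6370 = 1840930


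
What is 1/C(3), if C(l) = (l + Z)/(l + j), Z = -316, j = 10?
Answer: -13/313 ≈ -0.041534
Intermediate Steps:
C(l) = (-316 + l)/(10 + l) (C(l) = (l - 316)/(l + 10) = (-316 + l)/(10 + l))
1/C(3) = 1/((-316 + 3)/(10 + 3)) = 1/(-313/13) = -13/313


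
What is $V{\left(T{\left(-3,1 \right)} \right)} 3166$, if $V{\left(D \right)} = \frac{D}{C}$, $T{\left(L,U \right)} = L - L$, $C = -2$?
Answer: $0$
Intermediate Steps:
$T{\left(L,U \right)} = 0$
$V{\left(D \right)} = - \frac{D}{2}$ ($V{\left(D \right)} = \frac{D}{-2} = D \left(- \frac{1}{2}\right) = - \frac{D}{2}$)
$V{\left(T{\left(-3,1 \right)} \right)} 3166 = \left(- \frac{1}{2}\right) 0 \cdot 3166 = 0 \cdot 3166 = 0$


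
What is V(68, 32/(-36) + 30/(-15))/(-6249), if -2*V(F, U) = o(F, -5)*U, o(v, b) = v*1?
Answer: -884/56241 ≈ -0.015718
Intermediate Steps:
o(v, b) = v
V(F, U) = -F*U/2
V(68, 32/(-36) + 30/(-15))/(-6249) = -½*68*(32/(-36) + 30/(-15))/(-6249) = -½*68*(32*(-1/36) + 30*(-1/15))*(-1/6249) = -½*68*(-8/9 - 2)*(-1/6249) = -½*68*(-26/9)*(-1/6249) = (884/9)*(-1/6249) = -884/56241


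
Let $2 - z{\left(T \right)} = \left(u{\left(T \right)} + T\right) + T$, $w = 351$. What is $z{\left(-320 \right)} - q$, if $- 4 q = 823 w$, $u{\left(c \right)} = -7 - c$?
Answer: $\frac{290189}{4} \approx 72547.0$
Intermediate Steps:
$q = - \frac{288873}{4}$ ($q = - \frac{823 \cdot 351}{4} = \left(- \frac{1}{4}\right) 288873 = - \frac{288873}{4} \approx -72218.0$)
$z{\left(T \right)} = 9 - T$ ($z{\left(T \right)} = 2 - \left(\left(\left(-7 - T\right) + T\right) + T\right) = 2 - \left(-7 + T\right) = 9 - T$)
$z{\left(-320 \right)} - q = \left(9 - -320\right) - - \frac{288873}{4} = \left(9 + 320\right) + \frac{288873}{4} = 329 + \frac{288873}{4} = \frac{290189}{4}$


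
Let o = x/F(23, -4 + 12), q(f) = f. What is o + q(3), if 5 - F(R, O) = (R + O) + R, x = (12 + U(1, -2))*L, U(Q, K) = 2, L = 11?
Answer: -⅐ ≈ -0.14286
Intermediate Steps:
x = 154 (x = (12 + 2)*11 = 14*11 = 154)
F(R, O) = 5 - O - 2*R (F(R, O) = 5 - ((R + O) + R) = 5 - ((O + R) + R) = 5 - (O + 2*R) = 5 + (-O - 2*R) = 5 - O - 2*R)
o = -22/7 (o = 154/(5 - (-4 + 12) - 2*23) = 154/(5 - 1*8 - 46) = 154/(5 - 8 - 46) = 154/(-49) = 154*(-1/49) = -22/7 ≈ -3.1429)
o + q(3) = -22/7 + 3 = -⅐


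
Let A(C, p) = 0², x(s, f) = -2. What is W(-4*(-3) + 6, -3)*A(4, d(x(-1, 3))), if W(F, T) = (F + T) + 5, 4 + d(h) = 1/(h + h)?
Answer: 0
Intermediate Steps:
d(h) = -4 + 1/(2*h) (d(h) = -4 + 1/(h + h) = -4 + 1/(2*h))
A(C, p) = 0
W(F, T) = 5 + F + T
W(-4*(-3) + 6, -3)*A(4, d(x(-1, 3))) = (5 + (-4*(-3) + 6) - 3)*0 = (5 + (12 + 6) - 3)*0 = (5 + 18 - 3)*0 = 20*0 = 0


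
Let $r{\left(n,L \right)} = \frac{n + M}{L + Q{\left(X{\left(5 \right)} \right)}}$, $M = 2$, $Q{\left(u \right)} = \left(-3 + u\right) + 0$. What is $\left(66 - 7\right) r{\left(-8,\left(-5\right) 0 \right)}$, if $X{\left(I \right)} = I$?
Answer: $-177$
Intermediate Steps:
$Q{\left(u \right)} = -3 + u$
$r{\left(n,L \right)} = \frac{2 + n}{2 + L}$ ($r{\left(n,L \right)} = \frac{n + 2}{L + \left(-3 + 5\right)} = \frac{2 + n}{L + 2} = \frac{2 + n}{2 + L}$)
$\left(66 - 7\right) r{\left(-8,\left(-5\right) 0 \right)} = \left(66 - 7\right) \frac{2 - 8}{2 - 0} = 59 \frac{1}{2 + 0} \left(-6\right) = 59 \cdot \frac{1}{2} \left(-6\right) = 59 \left(-3\right) = -177$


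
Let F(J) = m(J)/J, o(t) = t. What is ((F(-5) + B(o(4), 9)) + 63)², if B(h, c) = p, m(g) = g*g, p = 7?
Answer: 4225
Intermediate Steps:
m(g) = g²
B(h, c) = 7
F(J) = J (F(J) = J²/J = J)
((F(-5) + B(o(4), 9)) + 63)² = ((-5 + 7) + 63)² = (2 + 63)² = 65² = 4225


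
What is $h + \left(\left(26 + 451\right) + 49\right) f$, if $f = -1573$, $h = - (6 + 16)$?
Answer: $-827420$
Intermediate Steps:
$h = -22$ ($h = \left(-1\right) 22 = -22$)
$h + \left(\left(26 + 451\right) + 49\right) f = -22 + \left(\left(26 + 451\right) + 49\right) \left(-1573\right) = -22 + \left(477 + 49\right) \left(-1573\right) = -22 + 526 \left(-1573\right) = -22 - 827398 = -827420$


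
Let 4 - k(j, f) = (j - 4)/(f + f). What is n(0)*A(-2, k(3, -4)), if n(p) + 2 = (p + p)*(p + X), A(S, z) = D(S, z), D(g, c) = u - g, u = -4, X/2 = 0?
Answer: 4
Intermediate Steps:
X = 0 (X = 2*0 = 0)
k(j, f) = 4 - (-4 + j)/(2*f) (k(j, f) = 4 - (j - 4)/(f + f) = 4 - (-4 + j)/(2*f))
D(g, c) = -4 - g
A(S, z) = -4 - S
n(p) = -2 + 2*p² (n(p) = -2 + (p + p)*(p + 0) = -2 + (2*p)*p = -2 + 2*p²)
n(0)*A(-2, k(3, -4)) = (-2 + 2*0²)*(-4 - 1*(-2)) = (-2 + 2*0)*(-4 + 2) = (-2 + 0)*(-2) = -2*(-2) = 4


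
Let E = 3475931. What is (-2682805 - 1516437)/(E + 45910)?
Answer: -4199242/3521841 ≈ -1.1923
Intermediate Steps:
(-2682805 - 1516437)/(E + 45910) = (-2682805 - 1516437)/(3475931 + 45910) = -4199242/3521841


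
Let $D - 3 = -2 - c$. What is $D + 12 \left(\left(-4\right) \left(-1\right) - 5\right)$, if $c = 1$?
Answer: $-12$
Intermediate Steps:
$D = 0$ ($D = 3 - 3 = 0$)
$D + 12 \left(\left(-4\right) \left(-1\right) - 5\right) = 0 + 12 \left(\left(-4\right) \left(-1\right) - 5\right) = 0 + 12 \left(4 - 5\right) = 0 + 12 \left(-1\right) = 0 - 12 = -12$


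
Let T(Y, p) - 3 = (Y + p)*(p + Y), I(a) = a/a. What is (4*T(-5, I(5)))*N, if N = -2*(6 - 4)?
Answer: -304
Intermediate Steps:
I(a) = 1
N = -4 (N = -2*2 = -4)
T(Y, p) = 3 + (Y + p)² (T(Y, p) = 3 + (Y + p)*(p + Y) = 3 + (Y + p)*(Y + p) = 3 + (Y + p)²)
(4*T(-5, I(5)))*N = (4*(3 + (-5 + 1)²))*(-4) = (4*(3 + (-4)²))*(-4) = (4*(3 + 16))*(-4) = (4*19)*(-4) = 76*(-4) = -304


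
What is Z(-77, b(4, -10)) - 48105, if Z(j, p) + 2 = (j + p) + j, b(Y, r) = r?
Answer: -48271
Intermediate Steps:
Z(j, p) = -2 + p + 2*j (Z(j, p) = -2 + ((j + p) + j) = -2 + (p + 2*j) = -2 + p + 2*j)
Z(-77, b(4, -10)) - 48105 = (-2 - 10 + 2*(-77)) - 48105 = (-2 - 10 - 154) - 48105 = -166 - 48105 = -48271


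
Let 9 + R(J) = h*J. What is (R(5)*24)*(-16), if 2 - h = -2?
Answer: -4224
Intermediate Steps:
h = 4 (h = 2 - 1*(-2) = 2 + 2 = 4)
R(J) = -9 + 4*J
(R(5)*24)*(-16) = ((-9 + 4*5)*24)*(-16) = ((-9 + 20)*24)*(-16) = (11*24)*(-16) = 264*(-16) = -4224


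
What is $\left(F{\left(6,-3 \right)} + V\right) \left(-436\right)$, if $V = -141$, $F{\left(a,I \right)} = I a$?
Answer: $69324$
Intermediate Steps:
$\left(F{\left(6,-3 \right)} + V\right) \left(-436\right) = \left(\left(-3\right) 6 - 141\right) \left(-436\right) = \left(-18 - 141\right) \left(-436\right) = \left(-159\right) \left(-436\right) = 69324$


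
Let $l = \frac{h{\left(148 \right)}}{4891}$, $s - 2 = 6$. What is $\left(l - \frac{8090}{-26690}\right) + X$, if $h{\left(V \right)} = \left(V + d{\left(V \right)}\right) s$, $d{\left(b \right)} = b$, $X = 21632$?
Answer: $\frac{282396113939}{13054079} \approx 21633.0$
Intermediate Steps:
$s = 8$ ($s = 2 + 6 = 8$)
$h{\left(V \right)} = 16 V$ ($h{\left(V \right)} = \left(V + V\right) 8 = 2 V 8 = 16 V$)
$l = \frac{2368}{4891}$ ($l = \frac{16 \cdot 148}{4891} = 2368 \cdot \frac{1}{4891} = \frac{2368}{4891} \approx 0.48415$)
$\left(l - \frac{8090}{-26690}\right) + X = \left(\frac{2368}{4891} - \frac{8090}{-26690}\right) + 21632 = \left(\frac{2368}{4891} - - \frac{809}{2669}\right) + 21632 = \left(\frac{2368}{4891} + \frac{809}{2669}\right) + 21632 = \frac{10277011}{13054079} + 21632 = \frac{282396113939}{13054079}$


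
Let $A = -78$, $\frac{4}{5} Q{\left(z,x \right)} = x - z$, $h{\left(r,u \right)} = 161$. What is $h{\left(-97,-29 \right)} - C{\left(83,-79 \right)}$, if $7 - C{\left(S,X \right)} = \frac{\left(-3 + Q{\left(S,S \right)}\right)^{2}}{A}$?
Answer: $\frac{4001}{26} \approx 153.88$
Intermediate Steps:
$Q{\left(z,x \right)} = - \frac{5 z}{4} + \frac{5 x}{4}$ ($Q{\left(z,x \right)} = \frac{5 \left(x - z\right)}{4} = - \frac{5 z}{4} + \frac{5 x}{4}$)
$C{\left(S,X \right)} = \frac{185}{26}$ ($C{\left(S,X \right)} = 7 - \frac{\left(-3 + \left(- \frac{5 S}{4} + \frac{5 S}{4}\right)\right)^{2}}{-78} = 7 - \left(-3 + 0\right)^{2} \left(- \frac{1}{78}\right) = 7 - \left(-3\right)^{2} \left(- \frac{1}{78}\right) = 7 - 9 \left(- \frac{1}{78}\right) = 7 - - \frac{3}{26} = 7 + \frac{3}{26} = \frac{185}{26}$)
$h{\left(-97,-29 \right)} - C{\left(83,-79 \right)} = 161 - \frac{185}{26} = \frac{4001}{26}$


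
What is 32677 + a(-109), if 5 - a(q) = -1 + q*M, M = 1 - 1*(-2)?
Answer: 33010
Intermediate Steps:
M = 3 (M = 1 + 2 = 3)
a(q) = 6 - 3*q (a(q) = 5 - (-1 + q*3) = 5 - (-1 + 3*q) = 5 + (1 - 3*q) = 6 - 3*q)
32677 + a(-109) = 32677 + (6 - 3*(-109)) = 32677 + (6 + 327) = 32677 + 333 = 33010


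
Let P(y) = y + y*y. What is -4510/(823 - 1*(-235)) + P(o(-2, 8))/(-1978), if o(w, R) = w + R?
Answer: -97448/22747 ≈ -4.2840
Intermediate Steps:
o(w, R) = R + w
P(y) = y + y²
-4510/(823 - 1*(-235)) + P(o(-2, 8))/(-1978) = -4510/(823 - 1*(-235)) + ((8 - 2)*(1 + (8 - 2)))/(-1978) = -4510/(823 + 235) + (6*(1 + 6))*(-1/1978) = -4510/1058 + (6*7)*(-1/1978) = -4510*1/1058 + 42*(-1/1978) = -2255/529 - 21/989 = -97448/22747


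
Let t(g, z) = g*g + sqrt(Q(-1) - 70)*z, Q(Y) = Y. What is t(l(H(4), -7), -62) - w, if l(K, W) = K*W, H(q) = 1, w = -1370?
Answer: 1419 - 62*I*sqrt(71) ≈ 1419.0 - 522.42*I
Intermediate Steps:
t(g, z) = g**2 + I*z*sqrt(71) (t(g, z) = g*g + sqrt(-1 - 70)*z = g**2 + sqrt(-71)*z = g**2 + (I*sqrt(71))*z = g**2 + I*z*sqrt(71))
t(l(H(4), -7), -62) - w = ((1*(-7))**2 + I*(-62)*sqrt(71)) - 1*(-1370) = ((-7)**2 - 62*I*sqrt(71)) + 1370 = (49 - 62*I*sqrt(71)) + 1370 = 1419 - 62*I*sqrt(71)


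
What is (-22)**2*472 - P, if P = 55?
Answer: 228393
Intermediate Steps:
(-22)**2*472 - P = (-22)**2*472 - 1*55 = 484*472 - 55 = 228448 - 55 = 228393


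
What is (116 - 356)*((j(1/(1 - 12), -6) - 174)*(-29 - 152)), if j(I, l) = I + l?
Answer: -86054640/11 ≈ -7.8232e+6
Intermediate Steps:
(116 - 356)*((j(1/(1 - 12), -6) - 174)*(-29 - 152)) = (116 - 356)*(((1/(1 - 12) - 6) - 174)*(-29 - 152)) = -240*((1/(-11) - 6) - 174)*(-181) = -240*((-1/11 - 6) - 174)*(-181) = -240*(-67/11 - 174)*(-181) = -(-475440)*(-181)/11 = -240*358561/11 = -86054640/11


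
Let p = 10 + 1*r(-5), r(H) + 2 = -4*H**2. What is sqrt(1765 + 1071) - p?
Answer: 92 + 2*sqrt(709) ≈ 145.25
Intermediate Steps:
r(H) = -2 - 4*H**2
p = -92 (p = 10 + 1*(-2 - 4*(-5)**2) = 10 + 1*(-2 - 4*25) = 10 + 1*(-2 - 100) = 10 + 1*(-102) = 10 - 102 = -92)
sqrt(1765 + 1071) - p = sqrt(1765 + 1071) - 1*(-92) = sqrt(2836) + 92 = 2*sqrt(709) + 92 = 92 + 2*sqrt(709)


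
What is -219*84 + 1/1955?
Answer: -35964179/1955 ≈ -18396.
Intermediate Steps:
-219*84 + 1/1955 = -18396 + 1/1955 = -35964179/1955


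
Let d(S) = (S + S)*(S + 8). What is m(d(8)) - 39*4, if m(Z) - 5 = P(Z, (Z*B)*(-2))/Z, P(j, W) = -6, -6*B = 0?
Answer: -19331/128 ≈ -151.02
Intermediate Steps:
B = 0 (B = -⅙*0 = 0)
d(S) = 2*S*(8 + S) (d(S) = (2*S)*(8 + S) = 2*S*(8 + S))
m(Z) = 5 - 6/Z
m(d(8)) - 39*4 = (5 - 6*1/(16*(8 + 8))) - 39*4 = (5 - 6/(2*8*16)) - 156 = (5 - 6/256) - 156 = (5 - 6*1/256) - 156 = (5 - 3/128) - 156 = 637/128 - 156 = -19331/128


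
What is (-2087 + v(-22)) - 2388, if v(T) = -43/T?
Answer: -98407/22 ≈ -4473.0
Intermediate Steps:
(-2087 + v(-22)) - 2388 = (-2087 - 43/(-22)) - 2388 = (-2087 - 43*(-1/22)) - 2388 = (-2087 + 43/22) - 2388 = -45871/22 - 2388 = -98407/22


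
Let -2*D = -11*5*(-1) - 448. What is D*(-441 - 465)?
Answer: -178029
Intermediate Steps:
D = 393/2 (D = -(-11*5*(-1) - 448)/2 = -(-55*(-1) - 448)/2 = -(55 - 448)/2 = -½*(-393) = 393/2 ≈ 196.50)
D*(-441 - 465) = 393*(-441 - 465)/2 = (393/2)*(-906) = -178029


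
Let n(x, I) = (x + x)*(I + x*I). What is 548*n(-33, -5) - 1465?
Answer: -5788345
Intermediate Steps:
n(x, I) = 2*x*(I + I*x) (n(x, I) = (2*x)*(I + I*x) = 2*x*(I + I*x))
548*n(-33, -5) - 1465 = 548*(2*(-5)*(-33)*(1 - 33)) - 1465 = 548*(2*(-5)*(-33)*(-32)) - 1465 = 548*(-10560) - 1465 = -5786880 - 1465 = -5788345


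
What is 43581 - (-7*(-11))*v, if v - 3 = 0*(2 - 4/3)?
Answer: 43350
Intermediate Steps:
v = 3 (v = 3 + 0*(2 - 4/3) = 3 + 0*(⅔) = 3 + 0 = 3)
43581 - (-7*(-11))*v = 43581 - (-7*(-11))*3 = 43581 - 77*3 = 43581 - 1*231 = 43581 - 231 = 43350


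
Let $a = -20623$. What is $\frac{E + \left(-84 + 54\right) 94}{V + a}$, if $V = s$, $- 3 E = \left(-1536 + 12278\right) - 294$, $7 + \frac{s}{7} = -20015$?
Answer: $\frac{18908}{482331} \approx 0.039201$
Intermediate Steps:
$s = -140154$ ($s = -49 + 7 \left(-20015\right) = -49 - 140105 = -140154$)
$E = - \frac{10448}{3}$ ($E = - \frac{\left(-1536 + 12278\right) - 294}{3} = - \frac{10742 - 294}{3} = \left(- \frac{1}{3}\right) 10448 = - \frac{10448}{3} \approx -3482.7$)
$V = -140154$
$\frac{E + \left(-84 + 54\right) 94}{V + a} = \frac{- \frac{10448}{3} + \left(-84 + 54\right) 94}{-140154 - 20623} = \frac{- \frac{10448}{3} - 2820}{-160777} = \left(- \frac{10448}{3} - 2820\right) \left(- \frac{1}{160777}\right) = \left(- \frac{18908}{3}\right) \left(- \frac{1}{160777}\right) = \frac{18908}{482331}$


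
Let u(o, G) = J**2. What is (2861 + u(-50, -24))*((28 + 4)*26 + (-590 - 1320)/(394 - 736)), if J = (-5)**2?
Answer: 166429774/57 ≈ 2.9198e+6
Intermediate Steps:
J = 25
u(o, G) = 625 (u(o, G) = 25**2 = 625)
(2861 + u(-50, -24))*((28 + 4)*26 + (-590 - 1320)/(394 - 736)) = (2861 + 625)*((28 + 4)*26 + (-590 - 1320)/(394 - 736)) = 3486*(32*26 - 1910/(-342)) = 3486*(832 - 1910*(-1/342)) = 3486*(832 + 955/171) = 3486*(143227/171) = 166429774/57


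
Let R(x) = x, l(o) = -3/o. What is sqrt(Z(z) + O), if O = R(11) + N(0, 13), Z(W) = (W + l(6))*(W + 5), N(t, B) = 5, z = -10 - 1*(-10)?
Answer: 3*sqrt(6)/2 ≈ 3.6742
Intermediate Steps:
z = 0 (z = -10 + 10 = 0)
Z(W) = (5 + W)*(-1/2 + W) (Z(W) = (W - 3/6)*(W + 5) = (W - 3*1/6)*(5 + W) = (W - 1/2)*(5 + W) = (-1/2 + W)*(5 + W) = (5 + W)*(-1/2 + W))
O = 16 (O = 11 + 5 = 16)
sqrt(Z(z) + O) = sqrt((-5/2 + 0**2 + (9/2)*0) + 16) = sqrt((-5/2 + 0 + 0) + 16) = sqrt(-5/2 + 16) = sqrt(27/2) = 3*sqrt(6)/2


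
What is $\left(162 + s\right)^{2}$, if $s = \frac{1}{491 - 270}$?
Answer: $\frac{1281854809}{48841} \approx 26245.0$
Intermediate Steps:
$s = \frac{1}{221} \approx 0.0045249$
$\left(162 + s\right)^{2} = \left(162 + \frac{1}{221}\right)^{2} = \left(\frac{35803}{221}\right)^{2} = \frac{1281854809}{48841}$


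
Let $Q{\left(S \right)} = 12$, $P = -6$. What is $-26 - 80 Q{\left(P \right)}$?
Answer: $-986$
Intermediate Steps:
$-26 - 80 Q{\left(P \right)} = -26 - 960 = -986$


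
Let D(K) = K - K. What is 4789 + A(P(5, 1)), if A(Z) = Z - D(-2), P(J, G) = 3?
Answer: 4792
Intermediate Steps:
D(K) = 0
A(Z) = Z (A(Z) = Z - 1*0 = Z + 0 = Z)
4789 + A(P(5, 1)) = 4789 + 3 = 4792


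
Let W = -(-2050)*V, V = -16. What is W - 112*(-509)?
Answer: 24208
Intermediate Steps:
W = -32800 (W = -(-2050)*(-16) = -41*800 = -32800)
W - 112*(-509) = -32800 - 112*(-509) = -32800 - 1*(-57008) = -32800 + 57008 = 24208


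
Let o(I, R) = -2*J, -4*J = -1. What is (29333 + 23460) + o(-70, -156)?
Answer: 105585/2 ≈ 52793.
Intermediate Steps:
J = ¼ (J = -¼*(-1) = ¼ ≈ 0.25000)
o(I, R) = -½ (o(I, R) = -2*¼ = -½)
(29333 + 23460) + o(-70, -156) = (29333 + 23460) - ½ = 52793 - ½ = 105585/2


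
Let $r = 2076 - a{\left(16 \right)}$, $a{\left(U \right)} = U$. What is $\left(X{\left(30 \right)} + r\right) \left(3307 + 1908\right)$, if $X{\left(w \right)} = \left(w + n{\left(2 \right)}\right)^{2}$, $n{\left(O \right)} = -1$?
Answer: $15128715$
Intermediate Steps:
$r = 2060$ ($r = 2076 - 16 = 2060$)
$X{\left(w \right)} = \left(-1 + w\right)^{2}$ ($X{\left(w \right)} = \left(w - 1\right)^{2} = \left(-1 + w\right)^{2}$)
$\left(X{\left(30 \right)} + r\right) \left(3307 + 1908\right) = \left(\left(-1 + 30\right)^{2} + 2060\right) \left(3307 + 1908\right) = \left(29^{2} + 2060\right) 5215 = \left(841 + 2060\right) 5215 = 2901 \cdot 5215 = 15128715$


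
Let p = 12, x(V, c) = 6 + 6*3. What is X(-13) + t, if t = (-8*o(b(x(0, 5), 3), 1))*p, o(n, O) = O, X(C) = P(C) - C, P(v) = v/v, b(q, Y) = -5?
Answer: -82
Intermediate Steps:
x(V, c) = 24 (x(V, c) = 6 + 18 = 24)
P(v) = 1
X(C) = 1 - C
t = -96 (t = -8*1*12 = -8*12 = -96)
X(-13) + t = (1 - 1*(-13)) - 96 = (1 + 13) - 96 = 14 - 96 = -82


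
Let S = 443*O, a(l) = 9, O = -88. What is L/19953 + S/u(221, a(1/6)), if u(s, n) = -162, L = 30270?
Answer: 14495398/59859 ≈ 242.16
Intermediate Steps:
S = -38984 (S = 443*(-88) = -38984)
L/19953 + S/u(221, a(1/6)) = 30270/19953 - 38984/(-162) = 30270*(1/19953) - 38984*(-1/162) = 10090/6651 + 19492/81 = 14495398/59859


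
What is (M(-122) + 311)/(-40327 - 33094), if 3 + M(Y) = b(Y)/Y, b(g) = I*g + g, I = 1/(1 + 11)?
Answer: -3709/881052 ≈ -0.0042097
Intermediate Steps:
I = 1/12 ≈ 0.083333
b(g) = 13*g/12 (b(g) = g/12 + g = 13*g/12)
M(Y) = -23/12 (M(Y) = -3 + (13*Y/12)/Y = -3 + 13/12 = -23/12)
(M(-122) + 311)/(-40327 - 33094) = (-23/12 + 311)/(-40327 - 33094) = (3709/12)/(-73421) = (3709/12)*(-1/73421) = -3709/881052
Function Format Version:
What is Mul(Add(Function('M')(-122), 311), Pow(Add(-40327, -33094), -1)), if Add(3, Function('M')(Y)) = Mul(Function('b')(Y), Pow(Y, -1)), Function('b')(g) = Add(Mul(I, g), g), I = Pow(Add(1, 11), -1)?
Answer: Rational(-3709, 881052) ≈ -0.0042097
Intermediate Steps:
I = Rational(1, 12) (I = Pow(12, -1) = Rational(1, 12) ≈ 0.083333)
Function('b')(g) = Mul(Rational(13, 12), g) (Function('b')(g) = Add(Mul(Rational(1, 12), g), g) = Mul(Rational(13, 12), g))
Function('M')(Y) = Rational(-23, 12) (Function('M')(Y) = Add(-3, Mul(Mul(Rational(13, 12), Y), Pow(Y, -1))) = Add(-3, Rational(13, 12)) = Rational(-23, 12))
Mul(Add(Function('M')(-122), 311), Pow(Add(-40327, -33094), -1)) = Mul(Add(Rational(-23, 12), 311), Pow(Add(-40327, -33094), -1)) = Mul(Rational(3709, 12), Pow(-73421, -1)) = Mul(Rational(3709, 12), Rational(-1, 73421)) = Rational(-3709, 881052)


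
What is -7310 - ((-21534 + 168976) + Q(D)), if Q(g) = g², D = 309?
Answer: -250233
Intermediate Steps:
-7310 - ((-21534 + 168976) + Q(D)) = -7310 - ((-21534 + 168976) + 309²) = -7310 - (147442 + 95481) = -7310 - 1*242923 = -7310 - 242923 = -250233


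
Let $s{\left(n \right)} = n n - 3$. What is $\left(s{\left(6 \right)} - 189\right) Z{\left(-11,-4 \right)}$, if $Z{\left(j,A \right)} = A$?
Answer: $624$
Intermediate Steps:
$s{\left(n \right)} = -3 + n^{2}$ ($s{\left(n \right)} = n^{2} - 3 = -3 + n^{2}$)
$\left(s{\left(6 \right)} - 189\right) Z{\left(-11,-4 \right)} = \left(\left(-3 + 6^{2}\right) - 189\right) \left(-4\right) = \left(\left(-3 + 36\right) - 189\right) \left(-4\right) = \left(33 - 189\right) \left(-4\right) = \left(-156\right) \left(-4\right) = 624$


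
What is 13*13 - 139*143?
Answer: -19708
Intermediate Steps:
13*13 - 139*143 = 169 - 19877 = -19708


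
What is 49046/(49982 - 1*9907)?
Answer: 49046/40075 ≈ 1.2239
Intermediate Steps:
49046/(49982 - 1*9907) = 49046/(49982 - 9907) = 49046/40075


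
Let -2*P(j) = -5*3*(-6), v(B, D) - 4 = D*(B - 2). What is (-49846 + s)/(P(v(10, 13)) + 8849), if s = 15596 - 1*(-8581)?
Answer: -25669/8804 ≈ -2.9156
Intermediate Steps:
s = 24177 (s = 15596 + 8581 = 24177)
v(B, D) = 4 + D*(-2 + B) (v(B, D) = 4 + D*(B - 2) = 4 + D*(-2 + B))
P(j) = -45 (P(j) = -(-5*3)*(-6)/2 = -(-15)*(-6)/2 = -1/2*90 = -45)
(-49846 + s)/(P(v(10, 13)) + 8849) = (-49846 + 24177)/(-45 + 8849) = -25669/8804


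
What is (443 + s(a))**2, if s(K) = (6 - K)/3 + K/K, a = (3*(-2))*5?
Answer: 207936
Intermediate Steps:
a = -30 (a = -6*5 = -30)
s(K) = 3 - K/3 (s(K) = (6 - K)*(1/3) + 1 = (2 - K/3) + 1 = 3 - K/3)
(443 + s(a))**2 = (443 + (3 - 1/3*(-30)))**2 = (443 + (3 + 10))**2 = (443 + 13)**2 = 456**2 = 207936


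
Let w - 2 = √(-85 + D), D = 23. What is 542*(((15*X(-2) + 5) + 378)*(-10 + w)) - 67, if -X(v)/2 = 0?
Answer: -1660755 + 207586*I*√62 ≈ -1.6608e+6 + 1.6345e+6*I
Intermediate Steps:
X(v) = 0 (X(v) = -2*0 = 0)
w = 2 + I*√62 (w = 2 + √(-85 + 23) = 2 + √(-62) = 2 + I*√62 ≈ 2.0 + 7.874*I)
542*(((15*X(-2) + 5) + 378)*(-10 + w)) - 67 = 542*(((15*0 + 5) + 378)*(-10 + (2 + I*√62))) - 67 = 542*(((0 + 5) + 378)*(-8 + I*√62)) - 67 = 542*((5 + 378)*(-8 + I*√62)) - 67 = 542*(383*(-8 + I*√62)) - 67 = 542*(-3064 + 383*I*√62) - 67 = (-1660688 + 207586*I*√62) - 67 = -1660755 + 207586*I*√62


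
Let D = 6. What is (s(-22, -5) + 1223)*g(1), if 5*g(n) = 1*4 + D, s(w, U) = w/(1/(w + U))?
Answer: 3634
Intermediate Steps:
s(w, U) = w*(U + w) (s(w, U) = w/(1/(U + w)) = w*(U + w))
g(n) = 2 (g(n) = (1*4 + 6)/5 = (4 + 6)/5 = (⅕)*10 = 2)
(s(-22, -5) + 1223)*g(1) = (-22*(-5 - 22) + 1223)*2 = (-22*(-27) + 1223)*2 = (594 + 1223)*2 = 1817*2 = 3634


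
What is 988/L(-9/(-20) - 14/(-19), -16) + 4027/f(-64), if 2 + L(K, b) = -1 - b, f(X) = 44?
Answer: 7371/44 ≈ 167.52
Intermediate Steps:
L(K, b) = -3 - b (L(K, b) = -2 + (-1 - b) = -3 - b)
988/L(-9/(-20) - 14/(-19), -16) + 4027/f(-64) = 988/(-3 - 1*(-16)) + 4027/44 = 988/(-3 + 16) + 4027*(1/44) = 988/13 + 4027/44 = 988*(1/13) + 4027/44 = 76 + 4027/44 = 7371/44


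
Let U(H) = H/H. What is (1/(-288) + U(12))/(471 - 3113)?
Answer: -287/760896 ≈ -0.00037719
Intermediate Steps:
U(H) = 1
(1/(-288) + U(12))/(471 - 3113) = (1/(-288) + 1)/(471 - 3113) = (-1/288 + 1)/(-2642) = (287/288)*(-1/2642) = -287/760896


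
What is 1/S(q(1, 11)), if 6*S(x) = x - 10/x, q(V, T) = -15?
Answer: -18/43 ≈ -0.41860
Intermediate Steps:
S(x) = -5/(3*x) + x/6 (S(x) = (x - 10/x)/6 = -5/(3*x) + x/6)
1/S(q(1, 11)) = 1/((1/6)*(-10 + (-15)**2)/(-15)) = 1/((1/6)*(-1/15)*(-10 + 225)) = 1/((1/6)*(-1/15)*215) = 1/(-43/18) = -18/43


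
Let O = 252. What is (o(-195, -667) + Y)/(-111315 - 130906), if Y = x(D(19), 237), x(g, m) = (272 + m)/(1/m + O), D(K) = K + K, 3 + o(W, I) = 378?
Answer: -22517508/14466649225 ≈ -0.0015565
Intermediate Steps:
o(W, I) = 375 (o(W, I) = -3 + 378 = 375)
D(K) = 2*K
x(g, m) = (272 + m)/(252 + 1/m) (x(g, m) = (272 + m)/(1/m + 252) = (272 + m)/(252 + 1/m))
Y = 120633/59725 (Y = 237*(272 + 237)/(1 + 252*237) = 237*509/(1 + 59724) = 237*509/59725 = 237*(1/59725)*509 = 120633/59725 ≈ 2.0198)
(o(-195, -667) + Y)/(-111315 - 130906) = (375 + 120633/59725)/(-111315 - 130906) = (22517508/59725)/(-242221) = (22517508/59725)*(-1/242221) = -22517508/14466649225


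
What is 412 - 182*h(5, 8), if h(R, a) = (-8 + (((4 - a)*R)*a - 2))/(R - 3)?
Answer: 15882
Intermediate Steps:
h(R, a) = (-10 + R*a*(4 - a))/(-3 + R) (h(R, a) = (-8 + ((R*(4 - a))*a - 2))/(-3 + R) = (-8 + (R*a*(4 - a) - 2))/(-3 + R) = (-8 + (-2 + R*a*(4 - a)))/(-3 + R) = (-10 + R*a*(4 - a))/(-3 + R))
412 - 182*h(5, 8) = 412 - 182*(-10 - 1*5*8**2 + 4*5*8)/(-3 + 5) = 412 - 182*(-10 - 1*5*64 + 160)/2 = 412 - 91*(-10 - 320 + 160) = 412 - 91*(-170) = 412 - 182*(-85) = 412 + 15470 = 15882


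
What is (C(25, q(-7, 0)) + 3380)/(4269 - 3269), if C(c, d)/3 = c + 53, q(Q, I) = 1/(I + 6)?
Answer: 1807/500 ≈ 3.6140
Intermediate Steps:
q(Q, I) = 1/(6 + I)
C(c, d) = 159 + 3*c (C(c, d) = 3*(c + 53) = 3*(53 + c) = 159 + 3*c)
(C(25, q(-7, 0)) + 3380)/(4269 - 3269) = ((159 + 3*25) + 3380)/(4269 - 3269) = ((159 + 75) + 3380)/1000 = (234 + 3380)*(1/1000) = 3614*(1/1000) = 1807/500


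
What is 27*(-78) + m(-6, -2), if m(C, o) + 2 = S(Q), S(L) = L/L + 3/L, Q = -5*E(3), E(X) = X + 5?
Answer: -84283/40 ≈ -2107.1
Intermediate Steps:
E(X) = 5 + X
Q = -40 (Q = -5*(5 + 3) = -5*8 = -40)
S(L) = 1 + 3/L
m(C, o) = -43/40 (m(C, o) = -2 + (3 - 40)/(-40) = -2 - 1/40*(-37) = -2 + 37/40 = -43/40)
27*(-78) + m(-6, -2) = 27*(-78) - 43/40 = -2106 - 43/40 = -84283/40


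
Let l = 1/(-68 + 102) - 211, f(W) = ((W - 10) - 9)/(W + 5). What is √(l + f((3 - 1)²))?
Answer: 23*I*√4182/102 ≈ 14.582*I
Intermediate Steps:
f(W) = (-19 + W)/(5 + W) (f(W) = ((-10 + W) - 9)/(5 + W) = (-19 + W)/(5 + W))
l = -7173/34 (l = 1/34 - 211 = -7173/34 ≈ -210.97)
√(l + f((3 - 1)²)) = √(-7173/34 + (-19 + (3 - 1)²)/(5 + (3 - 1)²)) = √(-7173/34 + (-19 + 2²)/(5 + 2²)) = √(-7173/34 + (-19 + 4)/(5 + 4)) = √(-7173/34 - 15/9) = √(-7173/34 + (⅑)*(-15)) = √(-7173/34 - 5/3) = √(-21689/102) = 23*I*√4182/102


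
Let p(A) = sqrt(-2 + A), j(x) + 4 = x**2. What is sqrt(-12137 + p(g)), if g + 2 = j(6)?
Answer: sqrt(-12137 + 2*sqrt(7)) ≈ 110.14*I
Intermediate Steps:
j(x) = -4 + x**2
g = 30 (g = -2 + (-4 + 6**2) = -2 + (-4 + 36) = -2 + 32 = 30)
sqrt(-12137 + p(g)) = sqrt(-12137 + sqrt(-2 + 30)) = sqrt(-12137 + sqrt(28)) = sqrt(-12137 + 2*sqrt(7))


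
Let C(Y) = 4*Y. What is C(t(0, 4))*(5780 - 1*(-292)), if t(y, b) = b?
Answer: 97152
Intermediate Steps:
C(t(0, 4))*(5780 - 1*(-292)) = (4*4)*(5780 - 1*(-292)) = 16*(5780 + 292) = 16*6072 = 97152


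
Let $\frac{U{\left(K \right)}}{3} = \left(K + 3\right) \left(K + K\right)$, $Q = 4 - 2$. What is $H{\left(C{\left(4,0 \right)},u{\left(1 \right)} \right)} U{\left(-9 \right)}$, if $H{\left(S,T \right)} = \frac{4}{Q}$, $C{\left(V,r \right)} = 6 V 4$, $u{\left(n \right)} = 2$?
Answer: $648$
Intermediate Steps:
$C{\left(V,r \right)} = 24 V$
$Q = 2$
$U{\left(K \right)} = 6 K \left(3 + K\right)$ ($U{\left(K \right)} = 3 \left(K + 3\right) \left(K + K\right) = 3 \left(3 + K\right) 2 K = 3 \cdot 2 K \left(3 + K\right) = 6 K \left(3 + K\right)$)
$H{\left(S,T \right)} = 2$ ($H{\left(S,T \right)} = \frac{4}{2} = 4 \cdot \frac{1}{2} = 2$)
$H{\left(C{\left(4,0 \right)},u{\left(1 \right)} \right)} U{\left(-9 \right)} = 2 \cdot 6 \left(-9\right) \left(3 - 9\right) = 2 \cdot 6 \left(-9\right) \left(-6\right) = 2 \cdot 324 = 648$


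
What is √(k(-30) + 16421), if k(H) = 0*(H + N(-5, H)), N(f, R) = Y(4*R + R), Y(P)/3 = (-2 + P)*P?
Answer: √16421 ≈ 128.14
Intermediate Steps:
Y(P) = 3*P*(-2 + P) (Y(P) = 3*((-2 + P)*P) = 3*(P*(-2 + P)) = 3*P*(-2 + P))
N(f, R) = 15*R*(-2 + 5*R) (N(f, R) = 3*(4*R + R)*(-2 + (4*R + R)) = 3*(5*R)*(-2 + 5*R) = 15*R*(-2 + 5*R))
k(H) = 0 (k(H) = 0*(H + 15*H*(-2 + 5*H)) = 0)
√(k(-30) + 16421) = √(0 + 16421) = √16421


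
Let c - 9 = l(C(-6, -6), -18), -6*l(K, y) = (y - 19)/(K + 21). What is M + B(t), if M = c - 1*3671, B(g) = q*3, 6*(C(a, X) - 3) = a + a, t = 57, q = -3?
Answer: -484535/132 ≈ -3670.7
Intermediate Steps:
C(a, X) = 3 + a/3 (C(a, X) = 3 + (a + a)/6 = 3 + (2*a)/6 = 3 + a/3)
B(g) = -9 (B(g) = -3*3 = -9)
l(K, y) = -(-19 + y)/(6*(21 + K)) (l(K, y) = -(y - 19)/(6*(K + 21)) = -(-19 + y)/(6*(21 + K)))
c = 1225/132 (c = 9 + (19 - 1*(-18))/(6*(21 + (3 + (⅓)*(-6)))) = 9 + (19 + 18)/(6*(21 + (3 - 2))) = 9 + (⅙)*37/(21 + 1) = 9 + (⅙)*37/22 = 9 + (⅙)*(1/22)*37 = 9 + 37/132 = 1225/132 ≈ 9.2803)
M = -483347/132 (M = 1225/132 - 1*3671 = 1225/132 - 3671 = -483347/132 ≈ -3661.7)
M + B(t) = -483347/132 - 9 = -484535/132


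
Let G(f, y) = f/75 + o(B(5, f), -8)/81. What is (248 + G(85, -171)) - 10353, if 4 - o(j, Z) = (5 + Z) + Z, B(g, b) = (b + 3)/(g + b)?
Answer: -1363997/135 ≈ -10104.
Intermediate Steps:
B(g, b) = (3 + b)/(b + g)
o(j, Z) = -1 - 2*Z (o(j, Z) = 4 - ((5 + Z) + Z) = 4 - (5 + 2*Z) = 4 + (-5 - 2*Z) = -1 - 2*Z)
G(f, y) = 5/27 + f/75 (G(f, y) = f/75 + (-1 - 2*(-8))/81 = f*(1/75) + (-1 + 16)*(1/81) = f/75 + 15*(1/81) = f/75 + 5/27 = 5/27 + f/75)
(248 + G(85, -171)) - 10353 = (248 + (5/27 + (1/75)*85)) - 10353 = (248 + (5/27 + 17/15)) - 10353 = (248 + 178/135) - 10353 = 33658/135 - 10353 = -1363997/135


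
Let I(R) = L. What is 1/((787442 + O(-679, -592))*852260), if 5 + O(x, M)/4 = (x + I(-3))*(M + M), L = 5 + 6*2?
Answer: 1/3343121098040 ≈ 2.9912e-13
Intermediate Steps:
L = 17 (L = 5 + 12 = 17)
I(R) = 17
O(x, M) = -20 + 8*M*(17 + x) (O(x, M) = -20 + 4*((x + 17)*(M + M)) = -20 + 4*((17 + x)*(2*M)) = -20 + 4*(2*M*(17 + x)) = -20 + 8*M*(17 + x))
1/((787442 + O(-679, -592))*852260) = 1/((787442 + (-20 + 136*(-592) + 8*(-592)*(-679)))*852260) = (1/852260)/(787442 + (-20 - 80512 + 3215744)) = (1/852260)/(787442 + 3135212) = (1/852260)/3922654 = (1/3922654)*(1/852260) = 1/3343121098040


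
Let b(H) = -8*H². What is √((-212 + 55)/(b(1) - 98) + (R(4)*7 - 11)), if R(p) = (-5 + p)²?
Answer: I*√28302/106 ≈ 1.5871*I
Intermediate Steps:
√((-212 + 55)/(b(1) - 98) + (R(4)*7 - 11)) = √((-212 + 55)/(-8*1² - 98) + ((-5 + 4)²*7 - 11)) = √(-157/(-8*1 - 98) + ((-1)²*7 - 11)) = √(-157/(-8 - 98) + (1*7 - 11)) = √(-157/(-106) + (7 - 11)) = √(-157*(-1/106) - 4) = √(157/106 - 4) = √(-267/106) = I*√28302/106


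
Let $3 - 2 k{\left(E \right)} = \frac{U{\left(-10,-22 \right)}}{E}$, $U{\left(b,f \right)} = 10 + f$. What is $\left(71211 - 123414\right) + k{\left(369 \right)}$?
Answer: $- \frac{12841565}{246} \approx -52202.0$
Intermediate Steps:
$k{\left(E \right)} = \frac{3}{2} + \frac{6}{E}$ ($k{\left(E \right)} = \frac{3}{2} - \frac{\left(10 - 22\right) \frac{1}{E}}{2} = \frac{3}{2} - \frac{\left(-12\right) \frac{1}{E}}{2} = \frac{3}{2} + \frac{6}{E}$)
$\left(71211 - 123414\right) + k{\left(369 \right)} = \left(71211 - 123414\right) + \left(\frac{3}{2} + \frac{6}{369}\right) = -52203 + \left(\frac{3}{2} + 6 \cdot \frac{1}{369}\right) = -52203 + \left(\frac{3}{2} + \frac{2}{123}\right) = -52203 + \frac{373}{246} = - \frac{12841565}{246}$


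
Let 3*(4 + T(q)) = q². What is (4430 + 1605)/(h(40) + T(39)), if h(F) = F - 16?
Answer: 355/31 ≈ 11.452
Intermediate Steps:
T(q) = -4 + q²/3
h(F) = -16 + F
(4430 + 1605)/(h(40) + T(39)) = (4430 + 1605)/((-16 + 40) + (-4 + (⅓)*39²)) = 6035/(24 + (-4 + (⅓)*1521)) = 6035/(24 + (-4 + 507)) = 6035/(24 + 503) = 6035/527 = 6035*(1/527) = 355/31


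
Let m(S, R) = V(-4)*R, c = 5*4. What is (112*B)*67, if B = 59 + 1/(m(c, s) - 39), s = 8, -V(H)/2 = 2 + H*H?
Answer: 144767168/327 ≈ 4.4271e+5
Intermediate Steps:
V(H) = -4 - 2*H² (V(H) = -2*(2 + H*H) = -2*(2 + H²) = -4 - 2*H²)
c = 20
m(S, R) = -36*R (m(S, R) = (-4 - 2*(-4)²)*R = (-4 - 2*16)*R = (-4 - 32)*R = -36*R)
B = 19292/327 (B = 59 + 1/(-36*8 - 39) = 59 + 1/(-288 - 39) = 59 + 1/(-327) = 59 - 1/327 = 19292/327 ≈ 58.997)
(112*B)*67 = (112*(19292/327))*67 = (2160704/327)*67 = 144767168/327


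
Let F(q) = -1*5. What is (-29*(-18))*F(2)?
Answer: -2610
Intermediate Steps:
F(q) = -5
(-29*(-18))*F(2) = -29*(-18)*(-5) = 522*(-5) = -2610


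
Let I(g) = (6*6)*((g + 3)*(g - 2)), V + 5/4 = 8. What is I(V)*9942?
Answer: 33151599/2 ≈ 1.6576e+7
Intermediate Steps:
V = 27/4 (V = -5/4 + 8 = 27/4 ≈ 6.7500)
I(g) = 36*(-2 + g)*(3 + g) (I(g) = 36*((3 + g)*(-2 + g)) = 36*((-2 + g)*(3 + g)) = 36*(-2 + g)*(3 + g))
I(V)*9942 = (-216 + 36*(27/4) + 36*(27/4)²)*9942 = (-216 + 243 + 36*(729/16))*9942 = (-216 + 243 + 6561/4)*9942 = (6669/4)*9942 = 33151599/2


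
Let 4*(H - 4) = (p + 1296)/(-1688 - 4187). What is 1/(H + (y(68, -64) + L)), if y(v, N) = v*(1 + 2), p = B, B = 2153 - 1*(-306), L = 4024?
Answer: 4700/19889649 ≈ 0.00023630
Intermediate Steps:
B = 2459 (B = 2153 + 306 = 2459)
p = 2459
y(v, N) = 3*v (y(v, N) = v*3 = 3*v)
H = 18049/4700 (H = 4 + ((2459 + 1296)/(-1688 - 4187))/4 = 4 + (3755/(-5875))/4 = 4 + (3755*(-1/5875))/4 = 4 + (¼)*(-751/1175) = 4 - 751/4700 = 18049/4700 ≈ 3.8402)
1/(H + (y(68, -64) + L)) = 1/(18049/4700 + (3*68 + 4024)) = 1/(18049/4700 + (204 + 4024)) = 1/(18049/4700 + 4228) = 1/(19889649/4700) = 4700/19889649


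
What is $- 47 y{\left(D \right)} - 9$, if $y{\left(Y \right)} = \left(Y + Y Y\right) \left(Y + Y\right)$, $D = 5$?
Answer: $-14109$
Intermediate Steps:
$y{\left(Y \right)} = 2 Y \left(Y + Y^{2}\right)$ ($y{\left(Y \right)} = \left(Y + Y^{2}\right) 2 Y = 2 Y \left(Y + Y^{2}\right)$)
$- 47 y{\left(D \right)} - 9 = - 47 \cdot 2 \cdot 5^{2} \left(1 + 5\right) - 9 = - 47 \cdot 2 \cdot 25 \cdot 6 - 9 = \left(-47\right) 300 - 9 = -14100 - 9 = -14109$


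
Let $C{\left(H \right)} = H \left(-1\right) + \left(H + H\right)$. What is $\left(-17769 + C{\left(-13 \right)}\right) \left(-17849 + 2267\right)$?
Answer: $277079124$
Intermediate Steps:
$C{\left(H \right)} = H$ ($C{\left(H \right)} = - H + 2 H = H$)
$\left(-17769 + C{\left(-13 \right)}\right) \left(-17849 + 2267\right) = \left(-17769 - 13\right) \left(-17849 + 2267\right) = \left(-17782\right) \left(-15582\right) = 277079124$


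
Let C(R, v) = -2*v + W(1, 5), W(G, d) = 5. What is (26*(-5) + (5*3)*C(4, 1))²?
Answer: 7225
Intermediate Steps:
C(R, v) = 5 - 2*v (C(R, v) = -2*v + 5 = 5 - 2*v)
(26*(-5) + (5*3)*C(4, 1))² = (26*(-5) + (5*3)*(5 - 2*1))² = (-130 + 15*(5 - 2))² = (-130 + 15*3)² = (-130 + 45)² = (-85)² = 7225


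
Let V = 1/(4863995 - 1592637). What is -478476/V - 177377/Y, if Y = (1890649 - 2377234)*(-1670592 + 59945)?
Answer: -1226725285556617515289337/783716670495 ≈ -1.5653e+12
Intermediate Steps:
Y = 783716670495 (Y = -486585*(-1610647) = 783716670495)
V = 1/3271358 ≈ 3.0568e-7
-478476/V - 177377/Y = -478476/1/3271358 - 177377/783716670495 = -478476*3271358 - 177377*1/783716670495 = -1565266290408 - 177377/783716670495 = -1226725285556617515289337/783716670495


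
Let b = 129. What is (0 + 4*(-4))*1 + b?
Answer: 113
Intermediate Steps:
(0 + 4*(-4))*1 + b = (0 + 4*(-4))*1 + 129 = (0 - 16)*1 + 129 = -16*1 + 129 = -16 + 129 = 113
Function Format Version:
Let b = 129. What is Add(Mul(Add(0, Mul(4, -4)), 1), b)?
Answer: 113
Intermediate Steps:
Add(Mul(Add(0, Mul(4, -4)), 1), b) = Add(Mul(Add(0, Mul(4, -4)), 1), 129) = Add(Mul(Add(0, -16), 1), 129) = Add(Mul(-16, 1), 129) = Add(-16, 129) = 113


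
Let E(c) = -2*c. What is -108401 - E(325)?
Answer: -107751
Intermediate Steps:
-108401 - E(325) = -108401 - (-2)*325 = -108401 - 1*(-650) = -108401 + 650 = -107751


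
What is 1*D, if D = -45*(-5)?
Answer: 225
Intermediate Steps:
D = 225
1*D = 1*225 = 225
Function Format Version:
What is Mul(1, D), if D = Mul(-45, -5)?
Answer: 225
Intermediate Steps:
D = 225
Mul(1, D) = Mul(1, 225) = 225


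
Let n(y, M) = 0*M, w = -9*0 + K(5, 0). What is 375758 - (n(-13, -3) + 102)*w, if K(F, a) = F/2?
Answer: 375503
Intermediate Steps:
K(F, a) = F/2 (K(F, a) = F*(1/2) = F/2)
w = 5/2 (w = -9*0 + (1/2)*5 = 0 + 5/2 = 5/2 ≈ 2.5000)
n(y, M) = 0
375758 - (n(-13, -3) + 102)*w = 375758 - (0 + 102)*5/2 = 375758 - 102*5/2 = 375758 - 1*255 = 375758 - 255 = 375503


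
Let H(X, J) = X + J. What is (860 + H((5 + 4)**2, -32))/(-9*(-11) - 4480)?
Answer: -909/4381 ≈ -0.20749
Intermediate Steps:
H(X, J) = J + X
(860 + H((5 + 4)**2, -32))/(-9*(-11) - 4480) = (860 + (-32 + (5 + 4)**2))/(-9*(-11) - 4480) = (860 + (-32 + 9**2))/(99 - 4480) = (860 + (-32 + 81))/(-4381) = (860 + 49)*(-1/4381) = 909*(-1/4381) = -909/4381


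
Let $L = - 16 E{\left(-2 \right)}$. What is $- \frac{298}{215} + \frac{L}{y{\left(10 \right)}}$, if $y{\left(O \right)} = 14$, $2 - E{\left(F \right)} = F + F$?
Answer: $- \frac{12406}{1505} \approx -8.2432$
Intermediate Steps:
$E{\left(F \right)} = 2 - 2 F$ ($E{\left(F \right)} = 2 - \left(F + F\right) = 2 - 2 F$)
$L = -96$ ($L = - 16 \left(2 - -4\right) = - 16 \left(2 + 4\right) = \left(-16\right) 6 = -96$)
$- \frac{298}{215} + \frac{L}{y{\left(10 \right)}} = - \frac{298}{215} - \frac{96}{14} = \left(-298\right) \frac{1}{215} - \frac{48}{7} = - \frac{298}{215} - \frac{48}{7} = - \frac{12406}{1505}$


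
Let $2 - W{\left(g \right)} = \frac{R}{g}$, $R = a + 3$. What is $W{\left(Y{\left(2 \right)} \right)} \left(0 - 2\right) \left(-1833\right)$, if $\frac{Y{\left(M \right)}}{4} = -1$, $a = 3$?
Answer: $12831$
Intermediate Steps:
$Y{\left(M \right)} = -4$ ($Y{\left(M \right)} = 4 \left(-1\right) = -4$)
$R = 6$ ($R = 3 + 3 = 6$)
$W{\left(g \right)} = 2 - \frac{6}{g}$
$W{\left(Y{\left(2 \right)} \right)} \left(0 - 2\right) \left(-1833\right) = \left(2 - \frac{6}{-4}\right) \left(0 - 2\right) \left(-1833\right) = \left(2 - - \frac{3}{2}\right) \left(-2\right) \left(-1833\right) = \left(2 + \frac{3}{2}\right) \left(-2\right) \left(-1833\right) = \frac{7}{2} \left(-2\right) \left(-1833\right) = \left(-7\right) \left(-1833\right) = 12831$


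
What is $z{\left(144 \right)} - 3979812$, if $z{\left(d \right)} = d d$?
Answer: $-3959076$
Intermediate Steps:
$z{\left(d \right)} = d^{2}$
$z{\left(144 \right)} - 3979812 = 144^{2} - 3979812 = 20736 - 3979812 = -3959076$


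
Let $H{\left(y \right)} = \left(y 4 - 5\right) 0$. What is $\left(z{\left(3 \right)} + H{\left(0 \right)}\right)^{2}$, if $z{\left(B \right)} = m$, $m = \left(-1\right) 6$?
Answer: $36$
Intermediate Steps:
$m = -6$
$z{\left(B \right)} = -6$
$H{\left(y \right)} = 0$ ($H{\left(y \right)} = \left(4 y - 5\right) 0 = \left(-5 + 4 y\right) 0 = 0$)
$\left(z{\left(3 \right)} + H{\left(0 \right)}\right)^{2} = \left(-6 + 0\right)^{2} = \left(-6\right)^{2} = 36$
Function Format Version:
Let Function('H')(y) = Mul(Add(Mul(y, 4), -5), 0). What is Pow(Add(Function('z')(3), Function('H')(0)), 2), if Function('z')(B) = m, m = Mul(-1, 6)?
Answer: 36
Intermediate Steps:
m = -6
Function('z')(B) = -6
Function('H')(y) = 0 (Function('H')(y) = Mul(Add(Mul(4, y), -5), 0) = Mul(Add(-5, Mul(4, y)), 0) = 0)
Pow(Add(Function('z')(3), Function('H')(0)), 2) = Pow(Add(-6, 0), 2) = Pow(-6, 2) = 36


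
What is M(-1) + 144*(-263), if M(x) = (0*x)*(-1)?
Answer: -37872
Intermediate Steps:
M(x) = 0 (M(x) = 0*(-1) = 0)
M(-1) + 144*(-263) = 0 + 144*(-263) = 0 - 37872 = -37872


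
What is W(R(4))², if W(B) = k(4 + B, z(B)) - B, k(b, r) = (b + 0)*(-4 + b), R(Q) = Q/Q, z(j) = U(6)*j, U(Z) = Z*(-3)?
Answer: 16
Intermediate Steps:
U(Z) = -3*Z
z(j) = -18*j (z(j) = (-3*6)*j = -18*j)
R(Q) = 1
k(b, r) = b*(-4 + b)
W(B) = -B + B*(4 + B) (W(B) = (4 + B)*(-4 + (4 + B)) - B = (4 + B)*B - B = B*(4 + B) - B = -B + B*(4 + B))
W(R(4))² = (1*(3 + 1))² = (1*4)² = 4² = 16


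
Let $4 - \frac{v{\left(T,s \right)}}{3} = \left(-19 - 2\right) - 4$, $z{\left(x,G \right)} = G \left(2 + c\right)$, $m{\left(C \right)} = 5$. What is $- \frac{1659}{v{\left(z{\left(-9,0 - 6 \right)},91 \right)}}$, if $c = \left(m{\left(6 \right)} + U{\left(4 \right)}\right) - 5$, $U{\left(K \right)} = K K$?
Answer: $- \frac{553}{29} \approx -19.069$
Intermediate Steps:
$U{\left(K \right)} = K^{2}$
$c = 16$ ($c = \left(5 + 4^{2}\right) - 5 = \left(5 + 16\right) - 5 = 21 - 5 = 16$)
$z{\left(x,G \right)} = 18 G$ ($z{\left(x,G \right)} = G \left(2 + 16\right) = G 18 = 18 G$)
$v{\left(T,s \right)} = 87$ ($v{\left(T,s \right)} = 12 - 3 \left(\left(-19 - 2\right) - 4\right) = 12 - 3 \left(-21 - 4\right) = 12 - -75 = 12 + 75 = 87$)
$- \frac{1659}{v{\left(z{\left(-9,0 - 6 \right)},91 \right)}} = - \frac{1659}{87} = \left(-1659\right) \frac{1}{87} = - \frac{553}{29}$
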